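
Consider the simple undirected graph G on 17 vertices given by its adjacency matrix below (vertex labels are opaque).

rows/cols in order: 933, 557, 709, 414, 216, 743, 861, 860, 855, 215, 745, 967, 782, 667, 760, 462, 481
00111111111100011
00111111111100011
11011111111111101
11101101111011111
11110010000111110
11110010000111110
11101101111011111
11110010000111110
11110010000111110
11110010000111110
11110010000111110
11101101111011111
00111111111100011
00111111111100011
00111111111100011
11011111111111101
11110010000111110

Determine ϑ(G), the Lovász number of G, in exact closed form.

7

N(481) = {933, 557, 709, 414, 861, 967, 782, 667, 760, 462}, |N(481)| = 10.
N(215) = {933, 557, 709, 414, 861, 967, 782, 667, 760, 462}, |N(215)| = 10.
deg(933) = 12; N(933) = {709, 414, 216, 743, 861, 860, 855, 215, 745, 967, 462, 481}.
deg(709) = 15; N(709) = {933, 557, 414, 216, 743, 861, 860, 855, 215, 745, 967, 782, 667, 760, 481}.
Complete 4-partite, parts [7, 5, 3, 2]: perfect, ϑ = α = 7.
ϑ(G) ≈ 7.00000.
Lovász sandwich 7 ≤ 7 ≤ 7: collapsed.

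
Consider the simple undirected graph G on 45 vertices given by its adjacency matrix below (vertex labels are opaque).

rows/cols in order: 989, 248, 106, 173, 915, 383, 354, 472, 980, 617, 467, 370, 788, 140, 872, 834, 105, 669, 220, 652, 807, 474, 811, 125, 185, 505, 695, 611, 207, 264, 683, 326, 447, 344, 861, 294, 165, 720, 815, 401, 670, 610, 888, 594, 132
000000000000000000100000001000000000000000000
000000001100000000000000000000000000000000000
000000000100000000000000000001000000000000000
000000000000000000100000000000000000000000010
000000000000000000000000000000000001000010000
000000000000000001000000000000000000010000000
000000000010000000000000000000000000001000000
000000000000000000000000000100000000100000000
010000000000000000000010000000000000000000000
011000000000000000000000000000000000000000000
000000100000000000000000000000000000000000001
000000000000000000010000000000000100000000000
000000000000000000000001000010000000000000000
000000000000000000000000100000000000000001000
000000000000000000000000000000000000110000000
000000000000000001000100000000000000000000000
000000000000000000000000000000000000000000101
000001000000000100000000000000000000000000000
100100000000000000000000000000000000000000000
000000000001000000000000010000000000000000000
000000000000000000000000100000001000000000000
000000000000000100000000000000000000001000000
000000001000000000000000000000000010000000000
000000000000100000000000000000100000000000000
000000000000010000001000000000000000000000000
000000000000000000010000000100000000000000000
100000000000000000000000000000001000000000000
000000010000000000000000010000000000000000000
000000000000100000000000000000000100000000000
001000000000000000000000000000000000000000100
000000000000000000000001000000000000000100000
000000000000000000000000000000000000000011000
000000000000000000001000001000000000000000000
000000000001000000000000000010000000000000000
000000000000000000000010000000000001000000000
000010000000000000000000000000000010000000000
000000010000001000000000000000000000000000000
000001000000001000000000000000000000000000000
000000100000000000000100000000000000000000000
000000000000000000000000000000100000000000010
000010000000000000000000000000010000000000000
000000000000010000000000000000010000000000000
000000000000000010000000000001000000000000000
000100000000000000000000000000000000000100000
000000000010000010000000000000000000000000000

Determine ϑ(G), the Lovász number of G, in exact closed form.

N(401) = {683, 594}, |N(401)| = 2.
Vertex 669 has 2 neighbors: 383, 834.
deg(354) = 2; N(354) = {467, 815}.
deg(140) = 2; N(140) = {185, 610}.
Regular of degree 2 on 45 vertices: this is C_{45}, the 45-cycle.
Distinct eigenvalues (to 3 d.p.): [2.0, 1.981, 1.923, 1.827, 1.696, 1.532, 1.338, 1.118, 0.877, 0.618, 0.347, 0.07, -0.209, -0.484, -0.749, -1.0, -1.231, -1.439, -1.618, -1.766, -1.879, -1.956, -1.995].
−45·(-2*cos(pi/45)) / ((2)−(-2*cos(pi/45))) = 45*cos(pi/45)/(cos(pi/45) + 1) = ϑ(G).
ϑ(G) ≈ 22.4726.
α=22, χ(Ḡ)=23; ϑ=45*cos(pi/45)/(cos(pi/45) + 1) lies between (both strict).

45*cos(pi/45)/(cos(pi/45) + 1)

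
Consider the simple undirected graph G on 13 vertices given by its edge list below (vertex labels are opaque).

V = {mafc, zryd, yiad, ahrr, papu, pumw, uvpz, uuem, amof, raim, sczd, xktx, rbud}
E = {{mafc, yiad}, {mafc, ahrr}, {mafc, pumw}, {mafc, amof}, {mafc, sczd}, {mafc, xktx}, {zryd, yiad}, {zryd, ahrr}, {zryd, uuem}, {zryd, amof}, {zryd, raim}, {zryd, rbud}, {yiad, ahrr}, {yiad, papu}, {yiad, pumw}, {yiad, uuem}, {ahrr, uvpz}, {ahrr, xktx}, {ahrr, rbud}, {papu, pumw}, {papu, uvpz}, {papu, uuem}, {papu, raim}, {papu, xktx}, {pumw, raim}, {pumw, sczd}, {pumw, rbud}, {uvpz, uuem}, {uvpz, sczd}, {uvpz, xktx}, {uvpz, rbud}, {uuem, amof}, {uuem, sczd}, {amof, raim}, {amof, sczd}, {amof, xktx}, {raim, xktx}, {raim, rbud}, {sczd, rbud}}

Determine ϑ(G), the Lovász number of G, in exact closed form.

sqrt(13)

deg(uuem) = 6; N(uuem) = {zryd, yiad, papu, uvpz, amof, sczd}.
N(rbud) = {zryd, ahrr, pumw, uvpz, raim, sczd}, |N(rbud)| = 6.
Vertex papu has 6 neighbors: yiad, pumw, uvpz, uuem, raim, xktx.
N(uvpz) = {ahrr, papu, uuem, sczd, xktx, rbud}, |N(uvpz)| = 6.
6-regular, N=13; SR(13,6,2,3) — a Paley graph.
spec(A) ≈ [6.0, 1.3028, -2.3028] (distinct, 4 d.p.).
−13·(-sqrt(13)/2 - 1/2) / ((6)−(-sqrt(13)/2 - 1/2)) = sqrt(13) = ϑ(G).
= 3.6055513… (decimal).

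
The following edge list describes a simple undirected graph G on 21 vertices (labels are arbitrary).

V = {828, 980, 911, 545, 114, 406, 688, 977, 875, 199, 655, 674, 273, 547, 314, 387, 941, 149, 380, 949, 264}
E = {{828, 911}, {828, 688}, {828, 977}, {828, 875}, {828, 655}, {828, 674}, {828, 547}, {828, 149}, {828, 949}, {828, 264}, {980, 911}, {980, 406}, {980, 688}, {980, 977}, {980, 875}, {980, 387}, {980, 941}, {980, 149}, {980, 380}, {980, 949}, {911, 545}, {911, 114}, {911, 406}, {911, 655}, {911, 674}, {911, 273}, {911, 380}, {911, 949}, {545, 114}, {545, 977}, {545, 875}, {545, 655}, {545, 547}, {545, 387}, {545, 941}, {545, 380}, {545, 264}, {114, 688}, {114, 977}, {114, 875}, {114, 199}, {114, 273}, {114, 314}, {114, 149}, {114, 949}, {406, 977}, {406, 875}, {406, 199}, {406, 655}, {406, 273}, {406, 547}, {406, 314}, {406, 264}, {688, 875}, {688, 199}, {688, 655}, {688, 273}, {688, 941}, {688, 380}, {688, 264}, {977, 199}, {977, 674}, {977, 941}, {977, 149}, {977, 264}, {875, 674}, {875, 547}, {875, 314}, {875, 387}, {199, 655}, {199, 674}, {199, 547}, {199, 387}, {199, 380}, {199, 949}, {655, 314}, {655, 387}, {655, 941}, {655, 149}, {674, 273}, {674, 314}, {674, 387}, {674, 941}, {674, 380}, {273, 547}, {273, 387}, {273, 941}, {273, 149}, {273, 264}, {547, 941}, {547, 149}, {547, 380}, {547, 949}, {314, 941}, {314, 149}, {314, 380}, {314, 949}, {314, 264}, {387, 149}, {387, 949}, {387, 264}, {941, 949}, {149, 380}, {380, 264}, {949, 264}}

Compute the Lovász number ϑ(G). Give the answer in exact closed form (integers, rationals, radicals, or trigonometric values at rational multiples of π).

deg(273) = 10; N(273) = {911, 114, 406, 688, 674, 547, 387, 941, 149, 264}.
Vertex 149 has 10 neighbors: 828, 980, 114, 977, 655, 273, 547, 314, 387, 380.
N(547) = {828, 545, 406, 875, 199, 273, 941, 149, 380, 949}, |N(547)| = 10.
N(545) = {911, 114, 977, 875, 655, 547, 387, 941, 380, 264}, |N(545)| = 10.
G on 21 vertices is 10-regular; Kneser K(7,2) on C(7,2)=21 vertices.
spec(A) ≈ [10.0, 1.0, -4.0] (distinct, 5 d.p.).
With N=21: ϑ(G) = 21·(-1*(-4))/(10−(-4)) = 6.
ϑ(G) ≈ 6.00000.

6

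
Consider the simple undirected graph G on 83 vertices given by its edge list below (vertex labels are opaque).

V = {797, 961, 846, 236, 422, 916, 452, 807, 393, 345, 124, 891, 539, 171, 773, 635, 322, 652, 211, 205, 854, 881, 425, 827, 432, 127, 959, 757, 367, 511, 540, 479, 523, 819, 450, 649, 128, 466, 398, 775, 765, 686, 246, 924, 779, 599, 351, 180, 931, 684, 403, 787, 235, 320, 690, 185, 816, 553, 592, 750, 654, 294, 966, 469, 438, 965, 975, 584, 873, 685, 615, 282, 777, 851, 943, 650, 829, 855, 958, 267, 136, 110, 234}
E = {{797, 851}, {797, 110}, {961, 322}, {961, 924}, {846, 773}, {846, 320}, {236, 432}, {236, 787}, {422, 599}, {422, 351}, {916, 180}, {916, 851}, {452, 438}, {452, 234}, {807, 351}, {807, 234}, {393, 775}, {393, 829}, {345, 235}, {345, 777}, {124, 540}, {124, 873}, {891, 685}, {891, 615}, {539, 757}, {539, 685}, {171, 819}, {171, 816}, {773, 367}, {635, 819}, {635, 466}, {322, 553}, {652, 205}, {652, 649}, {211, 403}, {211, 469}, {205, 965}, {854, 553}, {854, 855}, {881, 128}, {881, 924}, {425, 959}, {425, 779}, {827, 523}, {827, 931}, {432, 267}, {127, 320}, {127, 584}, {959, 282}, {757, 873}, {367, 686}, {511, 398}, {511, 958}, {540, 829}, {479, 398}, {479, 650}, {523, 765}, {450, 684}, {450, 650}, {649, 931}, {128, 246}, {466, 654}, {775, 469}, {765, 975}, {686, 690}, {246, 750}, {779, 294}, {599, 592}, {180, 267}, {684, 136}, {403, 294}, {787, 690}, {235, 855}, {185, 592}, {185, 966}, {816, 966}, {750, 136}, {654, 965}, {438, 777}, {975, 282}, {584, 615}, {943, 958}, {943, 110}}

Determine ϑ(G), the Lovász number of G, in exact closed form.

83*cos(pi/83)/(cos(pi/83) + 1)

N(185) = {592, 966}, |N(185)| = 2.
Vertex 881 has 2 neighbors: 128, 924.
Vertex 539 has 2 neighbors: 757, 685.
Vertex 469 has 2 neighbors: 211, 775.
83-vertex 2-regular graph: a single 83-cycle (edge-transitive).
A has 42 distinct eigenvalues ≈ [2.0, 1.994272, 1.977121, 1.948645, 1.909008, 1.858436, 1.797219, 1.725708, 1.644312, 1.553498, 1.453785, 1.345745, 1.229997, 1.107203, 0.978068, 0.84333, 0.703762, 0.560163, 0.413355, 0.264179, 0.113491, -0.037848, -0.18897, -0.33901, -0.487108, -0.632415, -0.774101, -0.911352, -1.043383, -1.169438, -1.288794, -1.400768, -1.504719, -1.600051, -1.686218, -1.762726, -1.829138, -1.885072, -1.930209, -1.96429, -1.98712, -1.998568].
−83·(-2*cos(pi/83)) / ((2)−(-2*cos(pi/83))) = 83*cos(pi/83)/(cos(pi/83) + 1) = ϑ(G).
≈ 41.485133 (to 6 d.p.).
Lovász sandwich 41 ≤ 83*cos(pi/83)/(cos(pi/83) + 1) ≤ 42: both strict.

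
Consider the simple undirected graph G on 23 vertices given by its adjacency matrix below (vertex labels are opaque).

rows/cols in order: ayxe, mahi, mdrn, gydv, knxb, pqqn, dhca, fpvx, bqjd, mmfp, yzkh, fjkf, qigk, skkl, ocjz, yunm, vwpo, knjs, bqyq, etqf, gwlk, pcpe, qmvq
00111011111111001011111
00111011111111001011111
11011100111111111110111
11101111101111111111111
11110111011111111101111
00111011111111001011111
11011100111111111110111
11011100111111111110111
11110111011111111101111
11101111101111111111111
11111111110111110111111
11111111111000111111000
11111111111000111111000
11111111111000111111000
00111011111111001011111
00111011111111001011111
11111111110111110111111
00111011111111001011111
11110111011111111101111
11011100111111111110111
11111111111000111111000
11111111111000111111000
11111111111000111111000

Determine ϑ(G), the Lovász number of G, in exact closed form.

6

N(bqjd) = {ayxe, mahi, mdrn, gydv, pqqn, dhca, fpvx, mmfp, yzkh, fjkf, qigk, skkl, ocjz, yunm, vwpo, knjs, etqf, gwlk, pcpe, qmvq}, |N(bqjd)| = 20.
Vertex fjkf has 17 neighbors: ayxe, mahi, mdrn, gydv, knxb, pqqn, dhca, fpvx, bqjd, mmfp, yzkh, ocjz, yunm, vwpo, knjs, bqyq, etqf.
Vertex etqf has 19 neighbors: ayxe, mahi, gydv, knxb, pqqn, bqjd, mmfp, yzkh, fjkf, qigk, skkl, ocjz, yunm, vwpo, knjs, bqyq, gwlk, pcpe, qmvq.
deg(bqyq) = 20; N(bqyq) = {ayxe, mahi, mdrn, gydv, pqqn, dhca, fpvx, mmfp, yzkh, fjkf, qigk, skkl, ocjz, yunm, vwpo, knjs, etqf, gwlk, pcpe, qmvq}.
G = K_{6,6,4,3,2,2}: α = 6 = χ(Ḡ), so ϑ = 6.
≈ 6.000000 (to 6 d.p.).
6 ≤ 6 ≤ 6: collapsed.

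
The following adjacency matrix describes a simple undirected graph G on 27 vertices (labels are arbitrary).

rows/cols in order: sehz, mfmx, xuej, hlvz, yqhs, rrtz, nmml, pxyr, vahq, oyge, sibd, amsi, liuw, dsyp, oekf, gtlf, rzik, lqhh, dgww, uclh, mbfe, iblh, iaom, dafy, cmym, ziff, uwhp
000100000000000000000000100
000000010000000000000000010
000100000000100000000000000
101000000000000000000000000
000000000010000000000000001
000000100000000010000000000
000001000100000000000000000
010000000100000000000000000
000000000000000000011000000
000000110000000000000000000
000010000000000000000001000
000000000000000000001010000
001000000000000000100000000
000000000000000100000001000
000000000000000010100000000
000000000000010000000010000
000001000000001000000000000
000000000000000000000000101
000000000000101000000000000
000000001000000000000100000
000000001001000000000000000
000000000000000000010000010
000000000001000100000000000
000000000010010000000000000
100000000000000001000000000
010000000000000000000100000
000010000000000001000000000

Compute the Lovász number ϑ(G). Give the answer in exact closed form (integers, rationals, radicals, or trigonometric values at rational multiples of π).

27*cos(pi/27)/(cos(pi/27) + 1)

deg(hlvz) = 2; N(hlvz) = {sehz, xuej}.
deg(vahq) = 2; N(vahq) = {uclh, mbfe}.
Vertex dafy has 2 neighbors: sibd, dsyp.
deg(rrtz) = 2; N(rrtz) = {nmml, rzik}.
deg(v) = 2 for all v (|V|=27); connected 2-regular on 27 ⇒ C_{27}.
spec(A) ≈ [2.0, 1.946, 1.787, 1.532, 1.194, 0.792, 0.347, -0.116, -0.574, -1.0, -1.372, -1.671, -1.879, -1.986] (distinct, 3 d.p.).
λ_max=2, λ_min=-2*cos(pi/27); ϑ = −27·λ_min/(λ_max−λ_min) = 27*cos(pi/27)/(cos(pi/27) + 1).
Numerically 13.4542.
α=13, χ(Ḡ)=14; ϑ=27*cos(pi/27)/(cos(pi/27) + 1) lies between (both strict).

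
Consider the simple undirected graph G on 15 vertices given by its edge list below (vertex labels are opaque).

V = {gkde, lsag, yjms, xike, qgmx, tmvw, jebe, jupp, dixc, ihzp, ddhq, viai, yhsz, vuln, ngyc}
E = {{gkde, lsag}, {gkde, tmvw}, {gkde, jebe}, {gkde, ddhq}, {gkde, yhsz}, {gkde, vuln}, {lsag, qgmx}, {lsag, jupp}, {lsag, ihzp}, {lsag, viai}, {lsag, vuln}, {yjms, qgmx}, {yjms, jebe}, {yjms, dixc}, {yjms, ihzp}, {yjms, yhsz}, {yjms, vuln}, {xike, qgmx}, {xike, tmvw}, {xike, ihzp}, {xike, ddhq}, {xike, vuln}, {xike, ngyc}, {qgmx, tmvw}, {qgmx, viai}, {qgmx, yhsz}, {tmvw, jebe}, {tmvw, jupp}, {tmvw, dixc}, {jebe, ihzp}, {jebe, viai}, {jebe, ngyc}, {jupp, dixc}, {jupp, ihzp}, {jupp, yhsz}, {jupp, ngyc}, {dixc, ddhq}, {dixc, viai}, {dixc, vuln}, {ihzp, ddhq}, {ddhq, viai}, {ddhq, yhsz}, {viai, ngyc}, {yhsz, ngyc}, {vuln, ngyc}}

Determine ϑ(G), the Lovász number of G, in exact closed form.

5

N(qgmx) = {lsag, yjms, xike, tmvw, viai, yhsz}, |N(qgmx)| = 6.
Vertex viai has 6 neighbors: lsag, qgmx, jebe, dixc, ddhq, ngyc.
N(xike) = {qgmx, tmvw, ihzp, ddhq, vuln, ngyc}, |N(xike)| = 6.
Vertex lsag has 6 neighbors: gkde, qgmx, jupp, ihzp, viai, vuln.
Every vertex has degree 6 (N=15); Kneser-type, 2-subsets of [6].
spec(A) ≈ [6.0, 1.0, -3.0] (distinct, 6 d.p.).
ϑ = −N·λ_min/(λ_max−λ_min) = −15·(-3)/(6−(-3)) = 5.
≈ 5.0000 (to 4 d.p.).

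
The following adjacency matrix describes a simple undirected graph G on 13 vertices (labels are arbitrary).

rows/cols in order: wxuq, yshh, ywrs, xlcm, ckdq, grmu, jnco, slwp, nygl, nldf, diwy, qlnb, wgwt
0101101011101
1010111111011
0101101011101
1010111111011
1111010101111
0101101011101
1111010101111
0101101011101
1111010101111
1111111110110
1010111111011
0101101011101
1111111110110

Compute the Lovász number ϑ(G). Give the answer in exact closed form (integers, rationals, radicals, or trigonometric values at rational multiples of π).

5

Vertex jnco has 10 neighbors: wxuq, yshh, ywrs, xlcm, grmu, slwp, nldf, diwy, qlnb, wgwt.
N(yshh) = {wxuq, ywrs, ckdq, grmu, jnco, slwp, nygl, nldf, qlnb, wgwt}, |N(yshh)| = 10.
deg(xlcm) = 10; N(xlcm) = {wxuq, ywrs, ckdq, grmu, jnco, slwp, nygl, nldf, qlnb, wgwt}.
Vertex grmu has 8 neighbors: yshh, xlcm, ckdq, jnco, nygl, nldf, diwy, wgwt.
4 parts of sizes [5, 3, 3, 2]; α(G) = 5 = ϑ (perfect).
ϑ(G) ≈ 5.00000000.
Lovász sandwich 5 ≤ 5 ≤ 5: collapsed.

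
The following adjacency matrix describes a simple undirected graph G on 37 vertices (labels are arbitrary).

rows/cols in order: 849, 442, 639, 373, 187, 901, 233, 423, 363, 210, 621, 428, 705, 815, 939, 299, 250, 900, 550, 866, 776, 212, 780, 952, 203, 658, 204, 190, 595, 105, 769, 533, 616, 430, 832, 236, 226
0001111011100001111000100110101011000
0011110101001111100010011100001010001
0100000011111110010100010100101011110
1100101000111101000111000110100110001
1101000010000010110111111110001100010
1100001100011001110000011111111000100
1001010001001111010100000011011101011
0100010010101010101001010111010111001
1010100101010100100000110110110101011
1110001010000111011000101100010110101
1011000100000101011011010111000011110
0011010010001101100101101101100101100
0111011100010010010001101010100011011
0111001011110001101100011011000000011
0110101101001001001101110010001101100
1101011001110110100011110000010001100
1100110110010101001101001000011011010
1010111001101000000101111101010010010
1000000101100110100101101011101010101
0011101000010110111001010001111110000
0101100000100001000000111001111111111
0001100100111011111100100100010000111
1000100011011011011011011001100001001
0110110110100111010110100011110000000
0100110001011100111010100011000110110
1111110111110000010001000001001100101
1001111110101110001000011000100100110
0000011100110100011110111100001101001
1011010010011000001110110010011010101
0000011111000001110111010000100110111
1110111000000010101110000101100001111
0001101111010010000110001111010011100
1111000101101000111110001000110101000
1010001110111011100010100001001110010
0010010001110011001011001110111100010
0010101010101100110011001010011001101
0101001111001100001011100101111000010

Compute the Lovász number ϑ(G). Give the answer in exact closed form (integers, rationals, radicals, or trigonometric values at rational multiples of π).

sqrt(37)

Vertex 187 has 18 neighbors: 849, 442, 373, 363, 939, 250, 900, 866, 776, 212, 780, 952, 203, 658, 204, 769, 533, 236.
Vertex 952 has 18 neighbors: 442, 639, 187, 901, 423, 363, 621, 815, 939, 299, 900, 866, 776, 780, 204, 190, 595, 105.
N(236) = {639, 187, 233, 363, 621, 705, 815, 250, 900, 776, 212, 203, 204, 105, 769, 430, 832, 226}, |N(236)| = 18.
deg(595) = 18; N(595) = {849, 639, 373, 901, 363, 428, 705, 550, 866, 776, 780, 952, 204, 105, 769, 616, 832, 226}.
37-vertex 18-regular graph: Paley(37): SR with (k,λ,μ)=(18,8,9).
spec(A) ≈ [18.0, 2.541381, -3.541381] (distinct, 6 d.p.).
ϑ = −N·λ_min/(λ_max−λ_min) = −37·(-sqrt(37)/2 - 1/2)/(18−(-sqrt(37)/2 - 1/2)) = sqrt(37).
ϑ(G) ≈ 6.08276.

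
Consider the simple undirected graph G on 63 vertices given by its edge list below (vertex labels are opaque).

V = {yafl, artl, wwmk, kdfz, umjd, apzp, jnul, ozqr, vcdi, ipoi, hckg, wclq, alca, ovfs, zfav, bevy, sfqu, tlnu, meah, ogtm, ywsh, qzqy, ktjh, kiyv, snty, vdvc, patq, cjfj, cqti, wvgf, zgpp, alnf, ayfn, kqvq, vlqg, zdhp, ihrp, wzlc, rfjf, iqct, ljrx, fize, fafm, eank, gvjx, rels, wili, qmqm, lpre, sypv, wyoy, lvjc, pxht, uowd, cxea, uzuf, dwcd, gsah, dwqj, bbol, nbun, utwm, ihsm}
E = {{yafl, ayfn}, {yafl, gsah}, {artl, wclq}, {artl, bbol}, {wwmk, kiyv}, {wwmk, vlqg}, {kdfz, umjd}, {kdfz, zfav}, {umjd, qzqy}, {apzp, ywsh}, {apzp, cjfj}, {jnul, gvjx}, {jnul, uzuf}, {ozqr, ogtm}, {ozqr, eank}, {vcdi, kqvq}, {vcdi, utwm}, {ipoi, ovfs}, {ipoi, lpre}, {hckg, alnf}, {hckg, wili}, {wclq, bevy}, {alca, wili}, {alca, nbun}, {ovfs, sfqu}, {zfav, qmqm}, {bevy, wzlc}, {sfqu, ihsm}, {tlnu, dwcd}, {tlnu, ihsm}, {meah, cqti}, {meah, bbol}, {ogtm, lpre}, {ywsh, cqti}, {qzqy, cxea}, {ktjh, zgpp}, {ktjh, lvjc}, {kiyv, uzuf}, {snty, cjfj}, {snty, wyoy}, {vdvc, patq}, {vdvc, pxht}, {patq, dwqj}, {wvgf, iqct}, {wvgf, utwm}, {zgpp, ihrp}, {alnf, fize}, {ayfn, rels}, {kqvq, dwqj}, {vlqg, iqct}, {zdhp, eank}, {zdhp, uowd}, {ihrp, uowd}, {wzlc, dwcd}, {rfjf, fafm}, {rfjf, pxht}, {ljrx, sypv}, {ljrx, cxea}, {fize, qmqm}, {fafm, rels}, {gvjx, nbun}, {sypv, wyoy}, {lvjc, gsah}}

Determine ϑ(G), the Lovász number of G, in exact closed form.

N(gsah) = {yafl, lvjc}, |N(gsah)| = 2.
Vertex wyoy has 2 neighbors: snty, sypv.
deg(rfjf) = 2; N(rfjf) = {fafm, pxht}.
Vertex artl has 2 neighbors: wclq, bbol.
deg(v) = 2 for all v (|V|=63); the odd cycle C_{63}.
The 32 distinct eigenvalues: [2.0, 1.99, 1.96, 1.911, 1.843, 1.756, 1.652, 1.532, 1.396, 1.247, 1.085, 0.912, 0.731, 0.542, 0.347, 0.149, -0.05, -0.249, -0.445, -0.637, -0.823, -1.0, -1.167, -1.323, -1.466, -1.594, -1.707, -1.802, -1.879, -1.938, -1.978, -1.998].
λ_max=2, λ_min=-2*cos(pi/63); ϑ = −63·λ_min/(λ_max−λ_min) = 63*cos(pi/63)/(cos(pi/63) + 1).
ϑ(G) ≈ 31.48041.
31 ≤ 63*cos(pi/63)/(cos(pi/63) + 1) ≤ 32: both strict.

63*cos(pi/63)/(cos(pi/63) + 1)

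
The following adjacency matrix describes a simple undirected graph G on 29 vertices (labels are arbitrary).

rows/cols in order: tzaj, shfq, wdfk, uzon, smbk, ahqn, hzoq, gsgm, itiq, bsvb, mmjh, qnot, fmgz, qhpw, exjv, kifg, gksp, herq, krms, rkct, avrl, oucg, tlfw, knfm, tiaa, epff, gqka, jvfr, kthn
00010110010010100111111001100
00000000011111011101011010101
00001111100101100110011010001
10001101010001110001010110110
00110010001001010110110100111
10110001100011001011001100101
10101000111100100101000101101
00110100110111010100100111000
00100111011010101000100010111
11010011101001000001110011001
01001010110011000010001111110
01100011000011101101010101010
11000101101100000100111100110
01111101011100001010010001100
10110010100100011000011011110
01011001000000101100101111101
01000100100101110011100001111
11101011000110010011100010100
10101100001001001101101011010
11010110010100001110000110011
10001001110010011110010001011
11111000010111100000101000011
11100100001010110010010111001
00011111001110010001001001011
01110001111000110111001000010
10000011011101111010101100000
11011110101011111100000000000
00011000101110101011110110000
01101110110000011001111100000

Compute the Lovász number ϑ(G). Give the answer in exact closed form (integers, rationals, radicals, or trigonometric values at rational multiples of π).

sqrt(29)

deg(qhpw) = 14; N(qhpw) = {shfq, wdfk, uzon, smbk, ahqn, gsgm, bsvb, mmjh, qnot, gksp, krms, oucg, epff, gqka}.
deg(uzon) = 14; N(uzon) = {tzaj, smbk, ahqn, gsgm, bsvb, qhpw, exjv, kifg, rkct, oucg, knfm, tiaa, gqka, jvfr}.
deg(kifg) = 14; N(kifg) = {shfq, uzon, smbk, gsgm, exjv, gksp, herq, avrl, tlfw, knfm, tiaa, epff, gqka, kthn}.
deg(gksp) = 14; N(gksp) = {shfq, ahqn, itiq, qnot, qhpw, exjv, kifg, krms, rkct, avrl, epff, gqka, jvfr, kthn}.
deg(v) = 14 for all v (|V|=29); SR(29,14,6,7) — a Paley graph.
spec(A) ≈ [14.0, 2.19258, -3.19258] (distinct, 5 d.p.).
Lovász (edge-transitive): ϑ = −29·(-sqrt(29)/2 - 1/2)/((14)−(-sqrt(29)/2 - 1/2)) = sqrt(29).
= 5.38516481… (decimal).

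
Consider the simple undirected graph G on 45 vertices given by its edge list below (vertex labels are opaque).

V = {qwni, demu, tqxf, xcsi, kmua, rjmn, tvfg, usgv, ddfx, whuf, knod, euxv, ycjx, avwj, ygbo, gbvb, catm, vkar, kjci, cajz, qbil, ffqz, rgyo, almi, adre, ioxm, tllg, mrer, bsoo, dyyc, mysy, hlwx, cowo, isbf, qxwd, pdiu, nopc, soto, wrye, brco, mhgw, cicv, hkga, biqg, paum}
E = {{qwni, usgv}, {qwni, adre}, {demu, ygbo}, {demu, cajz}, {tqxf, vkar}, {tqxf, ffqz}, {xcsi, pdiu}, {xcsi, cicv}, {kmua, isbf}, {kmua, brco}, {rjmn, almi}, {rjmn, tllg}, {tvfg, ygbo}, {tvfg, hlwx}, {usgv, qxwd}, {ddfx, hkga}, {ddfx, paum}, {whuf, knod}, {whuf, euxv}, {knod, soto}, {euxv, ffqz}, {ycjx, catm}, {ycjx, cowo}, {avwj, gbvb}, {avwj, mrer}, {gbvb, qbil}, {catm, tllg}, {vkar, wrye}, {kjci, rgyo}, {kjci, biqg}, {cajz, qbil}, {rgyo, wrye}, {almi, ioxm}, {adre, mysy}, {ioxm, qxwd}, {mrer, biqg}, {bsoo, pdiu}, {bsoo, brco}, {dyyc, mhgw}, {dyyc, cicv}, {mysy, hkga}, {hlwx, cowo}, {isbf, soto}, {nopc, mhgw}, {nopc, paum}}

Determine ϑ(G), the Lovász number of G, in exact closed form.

45*cos(pi/45)/(cos(pi/45) + 1)

N(whuf) = {knod, euxv}, |N(whuf)| = 2.
deg(ioxm) = 2; N(ioxm) = {almi, qxwd}.
N(knod) = {whuf, soto}, |N(knod)| = 2.
Vertex hkga has 2 neighbors: ddfx, mysy.
Every vertex has degree 2 (N=45); connected 2-regular on 45 ⇒ C_{45}.
The 23 distinct eigenvalues: [2.0, 1.9805, 1.9225, 1.8271, 1.6961, 1.5321, 1.3383, 1.1184, 0.8767, 0.618, 0.3473, 0.0698, -0.2091, -0.4838, -0.7492, -1.0, -1.2313, -1.4387, -1.618, -1.7659, -1.8794, -1.9563, -1.9951].
Lovász (edge-transitive): ϑ = −45·(-2*cos(pi/45))/((2)−(-2*cos(pi/45))) = 45*cos(pi/45)/(cos(pi/45) + 1).
= 22.4726… (decimal).
22 ≤ 45*cos(pi/45)/(cos(pi/45) + 1) ≤ 23: both strict.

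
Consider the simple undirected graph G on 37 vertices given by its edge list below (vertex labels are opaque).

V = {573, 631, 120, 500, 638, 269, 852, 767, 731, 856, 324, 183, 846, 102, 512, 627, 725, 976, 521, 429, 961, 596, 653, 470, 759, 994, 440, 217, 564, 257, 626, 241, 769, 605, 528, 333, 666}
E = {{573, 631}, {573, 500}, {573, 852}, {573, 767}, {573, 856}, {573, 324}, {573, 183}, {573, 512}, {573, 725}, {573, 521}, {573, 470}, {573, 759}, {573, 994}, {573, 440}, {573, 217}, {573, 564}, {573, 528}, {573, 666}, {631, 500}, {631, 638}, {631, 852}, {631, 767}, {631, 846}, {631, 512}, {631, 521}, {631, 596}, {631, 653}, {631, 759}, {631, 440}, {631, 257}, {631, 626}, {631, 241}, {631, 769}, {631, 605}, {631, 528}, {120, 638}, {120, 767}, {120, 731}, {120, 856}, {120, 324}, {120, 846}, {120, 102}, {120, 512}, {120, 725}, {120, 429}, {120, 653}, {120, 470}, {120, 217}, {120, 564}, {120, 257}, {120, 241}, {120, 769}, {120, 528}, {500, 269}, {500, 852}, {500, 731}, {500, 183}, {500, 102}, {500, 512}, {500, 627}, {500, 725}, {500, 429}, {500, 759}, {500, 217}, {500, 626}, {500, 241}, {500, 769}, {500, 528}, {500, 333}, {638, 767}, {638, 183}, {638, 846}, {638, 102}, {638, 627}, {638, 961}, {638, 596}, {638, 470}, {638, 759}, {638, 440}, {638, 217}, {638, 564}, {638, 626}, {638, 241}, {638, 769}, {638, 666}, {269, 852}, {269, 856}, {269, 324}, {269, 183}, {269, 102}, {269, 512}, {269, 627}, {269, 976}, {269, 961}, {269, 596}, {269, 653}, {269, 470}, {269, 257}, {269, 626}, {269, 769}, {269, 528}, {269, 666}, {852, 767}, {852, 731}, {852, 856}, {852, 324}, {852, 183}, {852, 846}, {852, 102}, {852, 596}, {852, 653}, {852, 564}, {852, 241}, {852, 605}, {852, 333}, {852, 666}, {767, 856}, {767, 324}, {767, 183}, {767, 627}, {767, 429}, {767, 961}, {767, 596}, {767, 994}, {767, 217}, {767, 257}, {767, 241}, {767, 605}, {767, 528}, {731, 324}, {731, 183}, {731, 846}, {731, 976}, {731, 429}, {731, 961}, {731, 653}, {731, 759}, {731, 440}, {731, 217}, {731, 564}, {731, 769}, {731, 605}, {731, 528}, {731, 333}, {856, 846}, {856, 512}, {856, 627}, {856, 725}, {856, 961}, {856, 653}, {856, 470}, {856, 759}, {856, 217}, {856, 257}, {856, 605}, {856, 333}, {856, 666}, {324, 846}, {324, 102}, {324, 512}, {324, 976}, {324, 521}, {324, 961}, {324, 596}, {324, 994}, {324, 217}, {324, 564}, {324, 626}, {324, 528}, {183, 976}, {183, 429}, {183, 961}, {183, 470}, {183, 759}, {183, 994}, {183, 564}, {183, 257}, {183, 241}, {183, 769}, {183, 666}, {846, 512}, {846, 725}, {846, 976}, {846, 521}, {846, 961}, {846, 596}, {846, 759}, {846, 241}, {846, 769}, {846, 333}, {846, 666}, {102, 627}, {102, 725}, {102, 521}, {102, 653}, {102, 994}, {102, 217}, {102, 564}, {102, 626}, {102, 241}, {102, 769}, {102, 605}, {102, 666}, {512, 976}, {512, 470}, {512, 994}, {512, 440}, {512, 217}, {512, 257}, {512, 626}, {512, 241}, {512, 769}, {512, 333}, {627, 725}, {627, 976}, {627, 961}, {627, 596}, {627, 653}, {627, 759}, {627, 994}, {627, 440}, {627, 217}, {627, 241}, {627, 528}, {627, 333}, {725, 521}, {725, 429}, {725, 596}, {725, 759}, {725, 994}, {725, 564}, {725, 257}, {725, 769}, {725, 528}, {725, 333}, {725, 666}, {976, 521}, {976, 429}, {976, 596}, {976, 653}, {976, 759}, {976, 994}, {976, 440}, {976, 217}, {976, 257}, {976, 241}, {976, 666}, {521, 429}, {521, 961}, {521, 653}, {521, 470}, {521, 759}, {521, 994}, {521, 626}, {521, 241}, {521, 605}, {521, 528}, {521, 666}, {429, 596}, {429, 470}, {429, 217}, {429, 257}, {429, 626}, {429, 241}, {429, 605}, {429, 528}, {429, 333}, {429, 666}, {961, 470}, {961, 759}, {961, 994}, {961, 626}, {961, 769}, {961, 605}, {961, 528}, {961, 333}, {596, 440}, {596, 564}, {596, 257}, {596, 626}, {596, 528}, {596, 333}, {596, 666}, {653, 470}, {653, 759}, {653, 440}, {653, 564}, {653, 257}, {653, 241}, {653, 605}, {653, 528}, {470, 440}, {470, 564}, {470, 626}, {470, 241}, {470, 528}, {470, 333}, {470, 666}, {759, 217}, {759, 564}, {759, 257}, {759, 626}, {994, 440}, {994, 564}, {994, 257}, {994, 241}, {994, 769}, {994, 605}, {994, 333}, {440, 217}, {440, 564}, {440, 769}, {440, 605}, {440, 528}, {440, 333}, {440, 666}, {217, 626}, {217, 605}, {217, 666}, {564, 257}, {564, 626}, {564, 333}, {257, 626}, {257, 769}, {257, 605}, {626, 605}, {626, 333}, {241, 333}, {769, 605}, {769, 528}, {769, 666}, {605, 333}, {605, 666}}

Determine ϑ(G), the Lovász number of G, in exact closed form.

sqrt(37)

Vertex 217 has 18 neighbors: 573, 120, 500, 638, 767, 731, 856, 324, 102, 512, 627, 976, 429, 759, 440, 626, 605, 666.
N(767) = {573, 631, 120, 638, 852, 856, 324, 183, 627, 429, 961, 596, 994, 217, 257, 241, 605, 528}, |N(767)| = 18.
Vertex 731 has 18 neighbors: 120, 500, 852, 324, 183, 846, 976, 429, 961, 653, 759, 440, 217, 564, 769, 605, 528, 333.
deg(961) = 18; N(961) = {638, 269, 767, 731, 856, 324, 183, 846, 627, 521, 470, 759, 994, 626, 769, 605, 528, 333}.
37-vertex 18-regular graph: strongly regular (37,18,8,9).
Distinct eigenvalues (to 3 d.p.): [18.0, 2.541, -3.541].
Lovász: ϑ = −37(-sqrt(37)/2 - 1/2)/(18+-(-sqrt(37)/2 - 1/2)) = sqrt(37).
Numerically 6.08276253.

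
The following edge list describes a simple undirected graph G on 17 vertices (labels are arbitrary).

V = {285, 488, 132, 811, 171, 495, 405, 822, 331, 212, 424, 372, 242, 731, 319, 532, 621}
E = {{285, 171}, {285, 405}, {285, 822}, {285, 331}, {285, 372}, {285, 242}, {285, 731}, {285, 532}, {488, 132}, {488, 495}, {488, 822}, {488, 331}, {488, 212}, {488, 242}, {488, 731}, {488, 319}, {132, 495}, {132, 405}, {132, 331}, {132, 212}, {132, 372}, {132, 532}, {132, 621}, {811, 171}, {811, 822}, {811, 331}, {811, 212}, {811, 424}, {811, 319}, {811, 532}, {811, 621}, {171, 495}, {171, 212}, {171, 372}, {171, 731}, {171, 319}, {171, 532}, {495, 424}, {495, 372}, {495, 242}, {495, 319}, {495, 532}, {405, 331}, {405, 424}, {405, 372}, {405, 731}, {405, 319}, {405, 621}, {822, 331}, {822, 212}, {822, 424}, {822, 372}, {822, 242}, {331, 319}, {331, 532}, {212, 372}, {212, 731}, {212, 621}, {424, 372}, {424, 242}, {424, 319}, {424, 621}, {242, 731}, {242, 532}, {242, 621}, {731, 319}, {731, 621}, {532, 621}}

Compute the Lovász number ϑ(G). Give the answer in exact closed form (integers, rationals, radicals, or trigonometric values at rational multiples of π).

N(405) = {285, 132, 331, 424, 372, 731, 319, 621}, |N(405)| = 8.
deg(212) = 8; N(212) = {488, 132, 811, 171, 822, 372, 731, 621}.
N(424) = {811, 495, 405, 822, 372, 242, 319, 621}, |N(424)| = 8.
deg(285) = 8; N(285) = {171, 405, 822, 331, 372, 242, 731, 532}.
8-regular, N=17; strongly regular (17,8,3,4).
A has 3 distinct eigenvalues ≈ [8.0, 1.562, -2.562].
Lovász: ϑ = −17(-sqrt(17)/2 - 1/2)/(8+-(-sqrt(17)/2 - 1/2)) = sqrt(17).
= 4.12310563… (decimal).

sqrt(17)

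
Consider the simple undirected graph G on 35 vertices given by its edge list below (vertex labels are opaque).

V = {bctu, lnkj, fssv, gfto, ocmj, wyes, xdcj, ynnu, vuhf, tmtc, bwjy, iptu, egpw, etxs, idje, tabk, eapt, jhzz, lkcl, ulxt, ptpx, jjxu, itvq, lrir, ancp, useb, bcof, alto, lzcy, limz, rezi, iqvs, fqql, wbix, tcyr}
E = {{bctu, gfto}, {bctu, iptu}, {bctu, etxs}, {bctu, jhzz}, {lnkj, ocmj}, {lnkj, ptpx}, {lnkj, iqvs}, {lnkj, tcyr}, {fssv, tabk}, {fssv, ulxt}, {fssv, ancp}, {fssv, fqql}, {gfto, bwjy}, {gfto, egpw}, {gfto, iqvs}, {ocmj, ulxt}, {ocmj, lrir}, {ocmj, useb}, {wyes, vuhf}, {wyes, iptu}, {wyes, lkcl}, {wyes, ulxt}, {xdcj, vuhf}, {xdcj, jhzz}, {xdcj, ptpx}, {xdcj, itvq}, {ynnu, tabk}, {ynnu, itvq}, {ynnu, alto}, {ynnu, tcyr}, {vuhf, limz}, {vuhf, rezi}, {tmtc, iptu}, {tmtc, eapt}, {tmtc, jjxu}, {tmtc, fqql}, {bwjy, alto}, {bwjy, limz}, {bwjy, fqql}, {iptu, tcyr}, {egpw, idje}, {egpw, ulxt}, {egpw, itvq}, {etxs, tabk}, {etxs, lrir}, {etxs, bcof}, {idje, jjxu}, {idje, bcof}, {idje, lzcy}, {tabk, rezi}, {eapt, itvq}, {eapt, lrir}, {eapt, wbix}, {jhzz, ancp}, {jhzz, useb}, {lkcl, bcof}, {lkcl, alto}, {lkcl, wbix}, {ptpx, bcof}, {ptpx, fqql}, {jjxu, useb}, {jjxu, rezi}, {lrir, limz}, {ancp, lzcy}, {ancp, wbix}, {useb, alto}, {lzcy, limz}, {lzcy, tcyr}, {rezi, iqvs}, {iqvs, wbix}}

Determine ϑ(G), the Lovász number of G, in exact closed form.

15

N(lkcl) = {wyes, bcof, alto, wbix}, |N(lkcl)| = 4.
N(lzcy) = {idje, ancp, limz, tcyr}, |N(lzcy)| = 4.
Vertex bctu has 4 neighbors: gfto, iptu, etxs, jhzz.
deg(limz) = 4; N(limz) = {vuhf, bwjy, lrir, lzcy}.
4-regular, N=35; Kneser-type, 3-subsets of [7].
spec(A) ≈ [4.0, 2.0, -1.0, -3.0] (distinct, 3 d.p.).
Lovász (edge-transitive): ϑ = −35·(-3)/((4)−(-3)) = 15.
Numerically 15.000000000.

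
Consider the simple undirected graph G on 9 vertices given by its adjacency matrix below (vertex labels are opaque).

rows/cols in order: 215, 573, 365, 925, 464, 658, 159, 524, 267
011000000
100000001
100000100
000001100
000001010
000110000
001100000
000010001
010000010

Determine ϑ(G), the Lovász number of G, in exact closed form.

Vertex 215 has 2 neighbors: 573, 365.
N(267) = {573, 524}, |N(267)| = 2.
Vertex 658 has 2 neighbors: 925, 464.
Vertex 573 has 2 neighbors: 215, 267.
2-regular, N=9; this is C_{9}, the 9-cycle.
spec(A) ≈ [2.0, 1.532, 0.347, -1.0, -1.879] (distinct, 3 d.p.).
Lovász: ϑ = −9(-2*cos(pi/9))/(2+-(-1)*2*cos(pi/9)) = 9*cos(pi/9)/(cos(pi/9) + 1).
≈ 4.36009 (to 5 d.p.).
Sandwich: α(G)=4 ≤ ϑ(G)=9*cos(pi/9)/(cos(pi/9) + 1) ≤ χ(Ḡ)=5 (both strict).

9*cos(pi/9)/(cos(pi/9) + 1)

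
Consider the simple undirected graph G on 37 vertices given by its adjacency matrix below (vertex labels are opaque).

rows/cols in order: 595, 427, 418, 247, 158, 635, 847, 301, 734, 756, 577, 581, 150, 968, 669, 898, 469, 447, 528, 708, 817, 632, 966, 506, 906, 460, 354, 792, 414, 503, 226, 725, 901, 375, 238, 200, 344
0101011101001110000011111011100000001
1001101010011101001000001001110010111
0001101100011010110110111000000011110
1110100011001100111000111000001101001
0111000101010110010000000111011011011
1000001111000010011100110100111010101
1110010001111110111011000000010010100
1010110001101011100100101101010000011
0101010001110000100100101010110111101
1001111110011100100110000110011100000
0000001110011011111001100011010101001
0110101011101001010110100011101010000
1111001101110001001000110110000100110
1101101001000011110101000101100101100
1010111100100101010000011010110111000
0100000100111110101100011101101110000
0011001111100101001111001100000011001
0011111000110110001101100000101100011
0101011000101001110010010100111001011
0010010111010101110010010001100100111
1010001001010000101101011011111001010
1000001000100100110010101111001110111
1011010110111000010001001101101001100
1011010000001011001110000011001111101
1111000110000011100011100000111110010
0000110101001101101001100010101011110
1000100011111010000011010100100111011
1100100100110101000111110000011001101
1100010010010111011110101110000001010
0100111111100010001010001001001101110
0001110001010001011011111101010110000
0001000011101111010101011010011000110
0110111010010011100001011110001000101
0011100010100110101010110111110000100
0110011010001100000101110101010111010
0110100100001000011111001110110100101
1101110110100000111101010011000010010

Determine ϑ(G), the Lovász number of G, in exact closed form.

sqrt(37)

deg(427) = 18; N(427) = {595, 247, 158, 847, 734, 581, 150, 968, 898, 528, 906, 792, 414, 503, 901, 238, 200, 344}.
Vertex 469 has 18 neighbors: 418, 247, 847, 301, 734, 756, 577, 968, 898, 528, 708, 817, 632, 906, 460, 901, 375, 344.
N(708) = {418, 635, 301, 734, 756, 581, 968, 898, 469, 447, 817, 506, 792, 414, 725, 238, 200, 344}, |N(708)| = 18.
Vertex 901 has 18 neighbors: 427, 418, 158, 635, 847, 734, 581, 669, 898, 469, 632, 506, 906, 460, 354, 226, 238, 344.
18-regular, N=37; Paley(37): SR with (k,λ,μ)=(18,8,9).
The 3 distinct eigenvalues: [18.0, 2.54138, -3.54138].
−37·(-sqrt(37)/2 - 1/2) / ((18)−(-sqrt(37)/2 - 1/2)) = sqrt(37) = ϑ(G).
= 6.082763… (decimal).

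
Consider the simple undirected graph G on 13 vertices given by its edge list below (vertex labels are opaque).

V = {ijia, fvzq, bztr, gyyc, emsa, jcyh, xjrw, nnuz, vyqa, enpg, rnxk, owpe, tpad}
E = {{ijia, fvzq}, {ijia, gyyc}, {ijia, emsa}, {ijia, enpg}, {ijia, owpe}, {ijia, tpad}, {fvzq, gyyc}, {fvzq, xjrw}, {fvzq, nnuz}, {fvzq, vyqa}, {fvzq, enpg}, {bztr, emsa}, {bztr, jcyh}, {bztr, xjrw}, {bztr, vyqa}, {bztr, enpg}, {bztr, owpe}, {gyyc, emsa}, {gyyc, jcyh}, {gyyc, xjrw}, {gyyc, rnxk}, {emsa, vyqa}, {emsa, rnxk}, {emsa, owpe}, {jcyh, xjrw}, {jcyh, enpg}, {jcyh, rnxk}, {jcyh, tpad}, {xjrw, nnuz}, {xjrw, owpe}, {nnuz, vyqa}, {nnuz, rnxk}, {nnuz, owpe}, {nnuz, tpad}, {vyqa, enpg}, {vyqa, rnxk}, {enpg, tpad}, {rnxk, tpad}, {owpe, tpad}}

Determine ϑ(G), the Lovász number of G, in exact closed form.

sqrt(13)

deg(xjrw) = 6; N(xjrw) = {fvzq, bztr, gyyc, jcyh, nnuz, owpe}.
deg(rnxk) = 6; N(rnxk) = {gyyc, emsa, jcyh, nnuz, vyqa, tpad}.
Vertex tpad has 6 neighbors: ijia, jcyh, nnuz, enpg, rnxk, owpe.
N(enpg) = {ijia, fvzq, bztr, jcyh, vyqa, tpad}, |N(enpg)| = 6.
deg(v) = 6 for all v (|V|=13); SR(13,6,2,3) — a Paley graph.
The 3 distinct eigenvalues: [6.0, 1.30278, -2.30278].
−13·(-sqrt(13)/2 - 1/2) / ((6)−(-sqrt(13)/2 - 1/2)) = sqrt(13) = ϑ(G).
≈ 3.605551275 (to 9 d.p.).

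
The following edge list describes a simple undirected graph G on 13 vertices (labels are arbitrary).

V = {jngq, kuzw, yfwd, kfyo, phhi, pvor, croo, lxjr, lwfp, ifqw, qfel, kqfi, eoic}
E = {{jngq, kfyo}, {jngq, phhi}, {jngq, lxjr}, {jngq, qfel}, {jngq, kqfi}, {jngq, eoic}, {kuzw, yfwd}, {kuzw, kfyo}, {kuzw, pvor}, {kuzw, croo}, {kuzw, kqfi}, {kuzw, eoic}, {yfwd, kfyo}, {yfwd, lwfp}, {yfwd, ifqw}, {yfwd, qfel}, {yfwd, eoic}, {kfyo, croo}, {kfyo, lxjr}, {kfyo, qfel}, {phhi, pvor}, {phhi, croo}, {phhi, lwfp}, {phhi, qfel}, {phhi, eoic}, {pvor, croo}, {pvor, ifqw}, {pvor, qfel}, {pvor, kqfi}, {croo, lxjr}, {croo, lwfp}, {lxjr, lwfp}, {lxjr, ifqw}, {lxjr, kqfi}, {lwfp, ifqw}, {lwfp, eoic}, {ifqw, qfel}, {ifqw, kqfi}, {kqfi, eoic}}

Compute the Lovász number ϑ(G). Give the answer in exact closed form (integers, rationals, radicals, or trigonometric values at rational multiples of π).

Vertex jngq has 6 neighbors: kfyo, phhi, lxjr, qfel, kqfi, eoic.
N(ifqw) = {yfwd, pvor, lxjr, lwfp, qfel, kqfi}, |N(ifqw)| = 6.
Vertex eoic has 6 neighbors: jngq, kuzw, yfwd, phhi, lwfp, kqfi.
N(lwfp) = {yfwd, phhi, croo, lxjr, ifqw, eoic}, |N(lwfp)| = 6.
G on 13 vertices is 6-regular; SR(13,6,2,3) — a Paley graph.
Distinct eigenvalues (to 4 d.p.): [6.0, 1.3028, -2.3028].
Lovász: ϑ = −13(-sqrt(13)/2 - 1/2)/(6+-(-sqrt(13)/2 - 1/2)) = sqrt(13).
= 3.6055513… (decimal).

sqrt(13)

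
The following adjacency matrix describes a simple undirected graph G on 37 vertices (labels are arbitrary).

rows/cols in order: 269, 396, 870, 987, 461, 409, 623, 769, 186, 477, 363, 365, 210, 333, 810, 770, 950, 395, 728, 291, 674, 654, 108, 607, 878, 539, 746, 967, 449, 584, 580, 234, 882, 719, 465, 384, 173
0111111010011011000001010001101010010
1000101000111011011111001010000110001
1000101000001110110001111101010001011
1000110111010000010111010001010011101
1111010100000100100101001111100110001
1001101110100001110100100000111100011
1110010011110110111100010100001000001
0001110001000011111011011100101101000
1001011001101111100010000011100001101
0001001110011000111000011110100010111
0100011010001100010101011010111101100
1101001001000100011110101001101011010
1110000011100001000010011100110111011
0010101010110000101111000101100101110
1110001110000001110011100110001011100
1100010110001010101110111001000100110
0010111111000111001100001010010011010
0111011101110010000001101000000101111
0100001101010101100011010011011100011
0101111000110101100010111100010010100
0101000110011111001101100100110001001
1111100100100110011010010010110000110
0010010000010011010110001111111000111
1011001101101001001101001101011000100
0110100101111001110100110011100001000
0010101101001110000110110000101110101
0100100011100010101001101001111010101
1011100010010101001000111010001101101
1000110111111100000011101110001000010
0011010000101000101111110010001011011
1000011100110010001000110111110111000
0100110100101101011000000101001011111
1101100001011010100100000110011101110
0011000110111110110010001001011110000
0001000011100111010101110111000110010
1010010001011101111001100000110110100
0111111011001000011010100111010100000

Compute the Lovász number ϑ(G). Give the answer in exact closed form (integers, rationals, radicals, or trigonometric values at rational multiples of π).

N(465) = {987, 186, 477, 363, 333, 810, 770, 395, 291, 654, 108, 607, 539, 746, 967, 234, 882, 384}, |N(465)| = 18.
Vertex 539 has 18 neighbors: 870, 461, 623, 769, 477, 210, 333, 810, 291, 674, 108, 607, 449, 580, 234, 882, 465, 173.
deg(384) = 18; N(384) = {269, 870, 409, 477, 365, 210, 333, 770, 950, 395, 728, 654, 108, 449, 584, 234, 882, 465}.
Vertex 363 has 18 neighbors: 396, 409, 623, 186, 210, 333, 395, 291, 654, 607, 878, 746, 449, 584, 580, 234, 719, 465.
Regular of degree 18 on 37 vertices: Paley(37): SR with (k,λ,μ)=(18,8,9).
spec(A) ≈ [18.0, 2.541381, -3.541381] (distinct, 6 d.p.).
Lovász (edge-transitive): ϑ = −37·(-sqrt(37)/2 - 1/2)/((18)−(-sqrt(37)/2 - 1/2)) = sqrt(37).
≈ 6.08276253 (to 8 d.p.).

sqrt(37)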